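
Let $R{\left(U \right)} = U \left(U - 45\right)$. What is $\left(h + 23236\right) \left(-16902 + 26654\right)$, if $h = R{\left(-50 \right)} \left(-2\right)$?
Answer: $133953472$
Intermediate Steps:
$R{\left(U \right)} = U \left(-45 + U\right)$
$h = -9500$ ($h = - 50 \left(-45 - 50\right) \left(-2\right) = \left(-50\right) \left(-95\right) \left(-2\right) = 4750 \left(-2\right) = -9500$)
$\left(h + 23236\right) \left(-16902 + 26654\right) = \left(-9500 + 23236\right) \left(-16902 + 26654\right) = 13736 \cdot 9752 = 133953472$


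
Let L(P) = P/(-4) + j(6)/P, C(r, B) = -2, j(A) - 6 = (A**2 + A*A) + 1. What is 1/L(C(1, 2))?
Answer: -1/39 ≈ -0.025641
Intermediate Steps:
j(A) = 7 + 2*A**2 (j(A) = 6 + ((A**2 + A*A) + 1) = 6 + ((A**2 + A**2) + 1) = 6 + (2*A**2 + 1) = 6 + (1 + 2*A**2) = 7 + 2*A**2)
L(P) = 79/P - P/4 (L(P) = P/(-4) + (7 + 2*6**2)/P = P*(-1/4) + (7 + 2*36)/P = -P/4 + (7 + 72)/P = -P/4 + 79/P = 79/P - P/4)
1/L(C(1, 2)) = 1/(79/(-2) - 1/4*(-2)) = 1/(79*(-1/2) + 1/2) = 1/(-79/2 + 1/2) = 1/(-39) = -1/39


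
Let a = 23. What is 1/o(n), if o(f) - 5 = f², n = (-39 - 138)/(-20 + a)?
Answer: 1/3486 ≈ 0.00028686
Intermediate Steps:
n = -59 (n = (-39 - 138)/(-20 + 23) = -177/3 = -177*⅓ = -59)
o(f) = 5 + f²
1/o(n) = 1/(5 + (-59)²) = 1/(5 + 3481) = 1/3486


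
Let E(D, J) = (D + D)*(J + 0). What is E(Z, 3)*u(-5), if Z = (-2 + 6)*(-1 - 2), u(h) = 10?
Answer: -720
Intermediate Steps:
Z = -12 (Z = 4*(-3) = -12)
E(D, J) = 2*D*J (E(D, J) = (2*D)*J = 2*D*J)
E(Z, 3)*u(-5) = (2*(-12)*3)*10 = -72*10 = -720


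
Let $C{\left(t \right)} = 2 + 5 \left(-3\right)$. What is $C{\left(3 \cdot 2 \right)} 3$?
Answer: $-39$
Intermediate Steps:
$C{\left(t \right)} = -13$ ($C{\left(t \right)} = 2 - 15 = -13$)
$C{\left(3 \cdot 2 \right)} 3 = \left(-13\right) 3 = -39$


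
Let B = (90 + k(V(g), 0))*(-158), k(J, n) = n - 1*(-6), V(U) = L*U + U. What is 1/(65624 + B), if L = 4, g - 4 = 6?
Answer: 1/50456 ≈ 1.9819e-5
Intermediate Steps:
g = 10 (g = 4 + 6 = 10)
V(U) = 5*U (V(U) = 4*U + U = 5*U)
k(J, n) = 6 + n (k(J, n) = n + 6 = 6 + n)
B = -15168 (B = (90 + (6 + 0))*(-158) = (90 + 6)*(-158) = 96*(-158) = -15168)
1/(65624 + B) = 1/(65624 - 15168) = 1/50456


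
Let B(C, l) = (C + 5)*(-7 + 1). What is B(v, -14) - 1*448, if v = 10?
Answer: -538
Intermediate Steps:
B(C, l) = -30 - 6*C (B(C, l) = (5 + C)*(-6) = -30 - 6*C)
B(v, -14) - 1*448 = (-30 - 6*10) - 1*448 = (-30 - 60) - 448 = -90 - 448 = -538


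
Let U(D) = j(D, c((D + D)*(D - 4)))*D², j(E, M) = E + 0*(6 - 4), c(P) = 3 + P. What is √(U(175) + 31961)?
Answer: 2*√1347834 ≈ 2321.9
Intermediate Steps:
j(E, M) = E (j(E, M) = E + 0*2 = E + 0 = E)
U(D) = D³ (U(D) = D*D² = D³)
√(U(175) + 31961) = √(175³ + 31961) = √(5359375 + 31961) = √5391336 = 2*√1347834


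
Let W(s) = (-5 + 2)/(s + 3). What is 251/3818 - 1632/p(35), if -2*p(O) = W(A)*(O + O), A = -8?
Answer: 2078749/26726 ≈ 77.780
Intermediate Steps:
W(s) = -3/(3 + s)
p(O) = -3*O/5 (p(O) = -(-3/(3 - 8))*(O + O)/2 = -(-3/(-5))*2*O/2 = -(-3*(-⅕))*2*O/2 = -3*2*O/10 = -3*O/5)
251/3818 - 1632/p(35) = 251/3818 - 1632/((-⅗*35)) = 251*(1/3818) - 1632/(-21) = 251/3818 - 1632*(-1/21) = 251/3818 + 544/7 = 2078749/26726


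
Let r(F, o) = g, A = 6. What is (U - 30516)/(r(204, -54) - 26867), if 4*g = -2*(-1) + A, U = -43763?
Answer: 74279/26865 ≈ 2.7649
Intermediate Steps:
g = 2 (g = (-2*(-1) + 6)/4 = (2 + 6)/4 = (¼)*8 = 2)
r(F, o) = 2
(U - 30516)/(r(204, -54) - 26867) = (-43763 - 30516)/(2 - 26867) = -74279/(-26865) = -74279*(-1/26865) = 74279/26865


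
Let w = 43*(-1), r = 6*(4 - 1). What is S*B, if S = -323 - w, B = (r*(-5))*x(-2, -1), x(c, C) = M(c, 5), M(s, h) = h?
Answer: 126000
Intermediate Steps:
x(c, C) = 5
r = 18 (r = 6*3 = 18)
w = -43
B = -450 (B = (18*(-5))*5 = -90*5 = -450)
S = -280 (S = -323 - 1*(-43) = -323 + 43 = -280)
S*B = -280*(-450) = 126000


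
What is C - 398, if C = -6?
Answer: -404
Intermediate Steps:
C - 398 = -6 - 398 = -404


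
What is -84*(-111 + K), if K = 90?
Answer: 1764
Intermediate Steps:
-84*(-111 + K) = -84*(-111 + 90) = -84*(-21) = 1764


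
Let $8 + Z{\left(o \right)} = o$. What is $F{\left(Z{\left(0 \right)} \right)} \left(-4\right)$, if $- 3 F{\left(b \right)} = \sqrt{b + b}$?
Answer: $\frac{16 i}{3} \approx 5.3333 i$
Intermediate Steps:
$Z{\left(o \right)} = -8 + o$
$F{\left(b \right)} = - \frac{\sqrt{2} \sqrt{b}}{3}$ ($F{\left(b \right)} = - \frac{\sqrt{b + b}}{3} = - \frac{\sqrt{2 b}}{3} = - \frac{\sqrt{2} \sqrt{b}}{3}$)
$F{\left(Z{\left(0 \right)} \right)} \left(-4\right) = - \frac{\sqrt{2} \sqrt{-8 + 0}}{3} \left(-4\right) = - \frac{\sqrt{2} \sqrt{-8}}{3} \left(-4\right) = - \frac{\sqrt{2} \cdot 2 i \sqrt{2}}{3} \left(-4\right) = - \frac{4 i}{3} \left(-4\right) = \frac{16 i}{3}$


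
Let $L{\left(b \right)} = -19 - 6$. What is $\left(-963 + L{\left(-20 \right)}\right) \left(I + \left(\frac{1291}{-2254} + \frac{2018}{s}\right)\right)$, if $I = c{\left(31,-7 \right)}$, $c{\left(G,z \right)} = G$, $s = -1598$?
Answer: $- \frac{25946624314}{900473} \approx -28814.0$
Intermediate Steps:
$I = 31$
$L{\left(b \right)} = -25$ ($L{\left(b \right)} = -19 - 6 = -25$)
$\left(-963 + L{\left(-20 \right)}\right) \left(I + \left(\frac{1291}{-2254} + \frac{2018}{s}\right)\right) = \left(-963 - 25\right) \left(31 + \left(\frac{1291}{-2254} + \frac{2018}{-1598}\right)\right) = - 988 \left(31 + \left(1291 \left(- \frac{1}{2254}\right) + 2018 \left(- \frac{1}{1598}\right)\right)\right) = - 988 \left(31 - \frac{3305795}{1800946}\right) = \left(-988\right) \frac{52523531}{1800946} = - \frac{25946624314}{900473}$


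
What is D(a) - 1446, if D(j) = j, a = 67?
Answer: -1379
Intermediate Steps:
D(a) - 1446 = 67 - 1446 = -1379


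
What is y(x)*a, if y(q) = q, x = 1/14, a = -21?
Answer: -3/2 ≈ -1.5000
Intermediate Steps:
x = 1/14 ≈ 0.071429
y(x)*a = (1/14)*(-21) = -3/2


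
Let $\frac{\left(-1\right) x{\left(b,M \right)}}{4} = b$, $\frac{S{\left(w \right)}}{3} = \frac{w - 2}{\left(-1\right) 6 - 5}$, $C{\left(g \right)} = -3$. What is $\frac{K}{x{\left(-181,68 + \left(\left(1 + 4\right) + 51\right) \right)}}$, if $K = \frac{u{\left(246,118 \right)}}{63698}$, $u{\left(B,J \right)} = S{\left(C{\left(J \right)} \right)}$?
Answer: $\frac{15}{507290872} \approx 2.9569 \cdot 10^{-8}$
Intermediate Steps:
$S{\left(w \right)} = \frac{6}{11} - \frac{3 w}{11}$ ($S{\left(w \right)} = 3 \frac{w - 2}{\left(-1\right) 6 - 5} = 3 \frac{-2 + w}{-6 - 5} = 3 \frac{-2 + w}{-11} = 3 \left(-2 + w\right) \left(- \frac{1}{11}\right) = 3 \left(\frac{2}{11} - \frac{w}{11}\right) = \frac{6}{11} - \frac{3 w}{11}$)
$u{\left(B,J \right)} = \frac{15}{11}$ ($u{\left(B,J \right)} = \frac{6}{11} - - \frac{9}{11} = \frac{6}{11} + \frac{9}{11} = \frac{15}{11}$)
$x{\left(b,M \right)} = - 4 b$
$K = \frac{15}{700678}$ ($K = \frac{15}{11 \cdot 63698} = \frac{15}{11} \cdot \frac{1}{63698} = \frac{15}{700678} \approx 2.1408 \cdot 10^{-5}$)
$\frac{K}{x{\left(-181,68 + \left(\left(1 + 4\right) + 51\right) \right)}} = \frac{15}{700678 \left(\left(-4\right) \left(-181\right)\right)} = \frac{15}{700678 \cdot 724} = \frac{15}{700678} \cdot \frac{1}{724} = \frac{15}{507290872}$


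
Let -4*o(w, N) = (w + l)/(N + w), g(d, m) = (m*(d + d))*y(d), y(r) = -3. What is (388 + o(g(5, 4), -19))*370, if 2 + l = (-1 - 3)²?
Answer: 19945035/139 ≈ 1.4349e+5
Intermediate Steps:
g(d, m) = -6*d*m (g(d, m) = (m*(d + d))*(-3) = (m*(2*d))*(-3) = (2*d*m)*(-3) = -6*d*m)
l = 14 (l = -2 + (-1 - 3)² = -2 + (-4)² = -2 + 16 = 14)
o(w, N) = -(14 + w)/(4*(N + w)) (o(w, N) = -(w + 14)/(4*(N + w)) = -(14 + w)/(4*(N + w)))
(388 + o(g(5, 4), -19))*370 = (388 + (-14 - (-6)*5*4)/(4*(-19 - 6*5*4)))*370 = (388 + (-14 - 1*(-120))/(4*(-19 - 120)))*370 = (388 + (¼)*(-14 + 120)/(-139))*370 = (388 + (¼)*(-1/139)*106)*370 = (388 - 53/278)*370 = (107811/278)*370 = 19945035/139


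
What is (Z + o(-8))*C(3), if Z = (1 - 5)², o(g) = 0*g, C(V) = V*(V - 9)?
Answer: -288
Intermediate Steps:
C(V) = V*(-9 + V)
o(g) = 0
Z = 16 (Z = (-4)² = 16)
(Z + o(-8))*C(3) = (16 + 0)*(3*(-9 + 3)) = 16*(3*(-6)) = 16*(-18) = -288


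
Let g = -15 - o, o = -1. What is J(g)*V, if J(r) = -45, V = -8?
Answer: 360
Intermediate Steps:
g = -14 (g = -15 - 1*(-1) = -15 + 1 = -14)
J(g)*V = -45*(-8) = 360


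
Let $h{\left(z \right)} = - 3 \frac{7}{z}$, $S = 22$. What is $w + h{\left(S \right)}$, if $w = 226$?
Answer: $\frac{4951}{22} \approx 225.05$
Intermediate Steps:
$h{\left(z \right)} = - \frac{21}{z}$
$w + h{\left(S \right)} = 226 - \frac{21}{22} = \frac{4951}{22}$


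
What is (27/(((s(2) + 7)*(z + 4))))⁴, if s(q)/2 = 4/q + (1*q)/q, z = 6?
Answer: 531441/285610000 ≈ 0.0018607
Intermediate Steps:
s(q) = 2 + 8/q (s(q) = 2*(4/q + (1*q)/q) = 2*(4/q + q/q) = 2*(4/q + 1) = 2*(1 + 4/q) = 2 + 8/q)
(27/(((s(2) + 7)*(z + 4))))⁴ = (27/((((2 + 8/2) + 7)*(6 + 4))))⁴ = (27/((((2 + 8*(½)) + 7)*10)))⁴ = (27/((((2 + 4) + 7)*10)))⁴ = (27/(((6 + 7)*10)))⁴ = (27/((13*10)))⁴ = (27/130)⁴ = 531441/285610000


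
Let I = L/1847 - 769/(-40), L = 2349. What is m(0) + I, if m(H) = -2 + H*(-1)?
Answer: 1366543/73880 ≈ 18.497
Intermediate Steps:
m(H) = -2 - H
I = 1514303/73880 (I = 2349/1847 - 769/(-40) = 2349*(1/1847) - 769*(-1/40) = 2349/1847 + 769/40 = 1514303/73880 ≈ 20.497)
m(0) + I = (-2 - 1*0) + 1514303/73880 = (-2 + 0) + 1514303/73880 = -2 + 1514303/73880 = 1366543/73880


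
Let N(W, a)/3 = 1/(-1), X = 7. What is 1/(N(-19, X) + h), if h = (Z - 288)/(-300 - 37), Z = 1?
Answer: -337/724 ≈ -0.46547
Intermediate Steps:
N(W, a) = -3 (N(W, a) = 3/(-1) = 3*(-1) = -3)
h = 287/337 (h = (1 - 288)/(-300 - 37) = -287/(-337) = -287*(-1/337) = 287/337 ≈ 0.85163)
1/(N(-19, X) + h) = 1/(-3 + 287/337) = 1/(-724/337) = -337/724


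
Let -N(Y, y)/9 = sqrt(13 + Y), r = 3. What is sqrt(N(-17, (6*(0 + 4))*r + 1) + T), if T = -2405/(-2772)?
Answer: sqrt(185185 - 3841992*I)/462 ≈ 3.0732 - 2.9286*I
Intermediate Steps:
T = 2405/2772 (T = -2405*(-1/2772) = 2405/2772 ≈ 0.86760)
N(Y, y) = -9*sqrt(13 + Y)
sqrt(N(-17, (6*(0 + 4))*r + 1) + T) = sqrt(-9*sqrt(13 - 17) + 2405/2772) = sqrt(-18*I + 2405/2772) = sqrt(2405/2772 - 18*I)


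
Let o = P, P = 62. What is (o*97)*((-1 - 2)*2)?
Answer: -36084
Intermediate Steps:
o = 62
(o*97)*((-1 - 2)*2) = (62*97)*((-1 - 2)*2) = 6014*(-3*2) = 6014*(-6) = -36084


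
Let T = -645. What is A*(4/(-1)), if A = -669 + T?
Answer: 5256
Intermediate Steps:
A = -1314 (A = -669 - 645 = -1314)
A*(4/(-1)) = -5256/(-1) = -5256*(-1) = -1314*(-4) = 5256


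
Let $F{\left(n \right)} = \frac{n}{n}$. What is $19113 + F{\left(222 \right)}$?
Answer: $19114$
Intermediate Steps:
$F{\left(n \right)} = 1$
$19113 + F{\left(222 \right)} = 19113 + 1 = 19114$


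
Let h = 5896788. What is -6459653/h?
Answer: -6459653/5896788 ≈ -1.0955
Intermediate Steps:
-6459653/h = -6459653/5896788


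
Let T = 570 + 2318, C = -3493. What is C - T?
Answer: -6381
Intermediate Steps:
T = 2888
C - T = -3493 - 1*2888 = -3493 - 2888 = -6381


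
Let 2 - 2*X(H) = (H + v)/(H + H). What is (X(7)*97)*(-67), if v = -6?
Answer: -175473/28 ≈ -6266.9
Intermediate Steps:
X(H) = 1 - (-6 + H)/(4*H) (X(H) = 1 - (H - 6)/(2*(H + H)) = 1 - (-6 + H)/(2*(2*H)) = 1 - (-6 + H)*1/(2*H)/2 = 1 - (-6 + H)/(4*H))
(X(7)*97)*(-67) = (((3/4)*(2 + 7)/7)*97)*(-67) = (((3/4)*(1/7)*9)*97)*(-67) = ((27/28)*97)*(-67) = (2619/28)*(-67) = -175473/28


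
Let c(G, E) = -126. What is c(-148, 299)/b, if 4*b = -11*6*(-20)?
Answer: -21/55 ≈ -0.38182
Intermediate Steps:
b = 330 (b = (-11*6*(-20))/4 = (-66*(-20))/4 = (¼)*1320 = 330)
c(-148, 299)/b = -126/330 = -126*1/330 = -21/55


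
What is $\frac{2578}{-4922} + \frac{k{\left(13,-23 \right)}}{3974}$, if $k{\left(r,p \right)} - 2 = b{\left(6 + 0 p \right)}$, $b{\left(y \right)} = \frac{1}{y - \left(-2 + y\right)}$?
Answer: $- \frac{10232667}{19560028} \approx -0.52314$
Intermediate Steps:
$b{\left(y \right)} = \frac{1}{2}$
$k{\left(r,p \right)} = \frac{5}{2}$ ($k{\left(r,p \right)} = 2 + \frac{1}{2} = \frac{5}{2}$)
$\frac{2578}{-4922} + \frac{k{\left(13,-23 \right)}}{3974} = \frac{2578}{-4922} + \frac{5}{2 \cdot 3974} = 2578 \left(- \frac{1}{4922}\right) + \frac{5}{2} \cdot \frac{1}{3974} = - \frac{1289}{2461} + \frac{5}{7948} = - \frac{10232667}{19560028}$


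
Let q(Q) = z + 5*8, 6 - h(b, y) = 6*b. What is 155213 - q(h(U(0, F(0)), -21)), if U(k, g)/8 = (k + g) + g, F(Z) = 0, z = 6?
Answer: 155167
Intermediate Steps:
U(k, g) = 8*k + 16*g (U(k, g) = 8*((k + g) + g) = 8*((g + k) + g) = 8*(k + 2*g) = 8*k + 16*g)
h(b, y) = 6 - 6*b
q(Q) = 46 (q(Q) = 6 + 5*8 = 6 + 40 = 46)
155213 - q(h(U(0, F(0)), -21)) = 155213 - 1*46 = 155213 - 46 = 155167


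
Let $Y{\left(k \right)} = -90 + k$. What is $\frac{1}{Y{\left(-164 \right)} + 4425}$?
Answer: $\frac{1}{4171} \approx 0.00023975$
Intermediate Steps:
$\frac{1}{Y{\left(-164 \right)} + 4425} = \frac{1}{\left(-90 - 164\right) + 4425} = \frac{1}{-254 + 4425} = \frac{1}{4171}$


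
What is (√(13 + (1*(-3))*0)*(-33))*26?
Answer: -858*√13 ≈ -3093.6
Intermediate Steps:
(√(13 + (1*(-3))*0)*(-33))*26 = (√(13 - 3*0)*(-33))*26 = (√(13 + 0)*(-33))*26 = (√13*(-33))*26 = -33*√13*26 = -858*√13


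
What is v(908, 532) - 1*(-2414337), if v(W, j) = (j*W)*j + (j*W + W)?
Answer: 259884093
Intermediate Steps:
v(W, j) = W + W*j + W*j² (v(W, j) = (W*j)*j + (W*j + W) = W*j² + (W + W*j) = W + W*j + W*j²)
v(908, 532) - 1*(-2414337) = 908*(1 + 532 + 532²) - 1*(-2414337) = 908*(1 + 532 + 283024) + 2414337 = 908*283557 + 2414337 = 257469756 + 2414337 = 259884093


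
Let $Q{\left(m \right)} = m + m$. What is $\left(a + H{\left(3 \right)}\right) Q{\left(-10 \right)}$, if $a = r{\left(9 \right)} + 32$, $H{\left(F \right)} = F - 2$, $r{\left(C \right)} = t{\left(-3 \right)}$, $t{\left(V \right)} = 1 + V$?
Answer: $-620$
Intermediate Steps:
$Q{\left(m \right)} = 2 m$
$r{\left(C \right)} = -2$ ($r{\left(C \right)} = 1 - 3 = -2$)
$H{\left(F \right)} = -2 + F$ ($H{\left(F \right)} = F - 2 = -2 + F$)
$a = 30$ ($a = -2 + 32 = 30$)
$\left(a + H{\left(3 \right)}\right) Q{\left(-10 \right)} = \left(30 + \left(-2 + 3\right)\right) 2 \left(-10\right) = \left(30 + 1\right) \left(-20\right) = 31 \left(-20\right) = -620$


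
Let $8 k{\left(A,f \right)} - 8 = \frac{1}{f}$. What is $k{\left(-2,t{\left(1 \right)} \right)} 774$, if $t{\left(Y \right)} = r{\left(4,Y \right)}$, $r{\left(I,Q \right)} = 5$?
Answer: $\frac{15867}{20} \approx 793.35$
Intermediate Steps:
$t{\left(Y \right)} = 5$
$k{\left(A,f \right)} = 1 + \frac{1}{8 f}$
$k{\left(-2,t{\left(1 \right)} \right)} 774 = \frac{\frac{1}{8} + 5}{5} \cdot 774 = \frac{1}{5} \cdot \frac{41}{8} \cdot 774 = \frac{41}{40} \cdot 774 = \frac{15867}{20}$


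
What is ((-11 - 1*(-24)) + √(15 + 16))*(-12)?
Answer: -156 - 12*√31 ≈ -222.81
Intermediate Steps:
((-11 - 1*(-24)) + √(15 + 16))*(-12) = ((-11 + 24) + √31)*(-12) = (13 + √31)*(-12) = -156 - 12*√31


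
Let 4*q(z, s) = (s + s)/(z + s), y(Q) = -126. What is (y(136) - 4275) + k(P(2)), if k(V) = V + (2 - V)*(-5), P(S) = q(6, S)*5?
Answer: -17629/4 ≈ -4407.3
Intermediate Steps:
q(z, s) = s/(2*(s + z)) (q(z, s) = ((s + s)/(z + s))/4 = ((2*s)/(s + z))/4 = (2*s/(s + z))/4 = s/(2*(s + z)))
P(S) = 5*S/(2*(6 + S)) (P(S) = (S/(2*(S + 6)))*5 = (S/(2*(6 + S)))*5 = 5*S/(2*(6 + S)))
k(V) = -10 + 6*V (k(V) = V + (-10 + 5*V) = -10 + 6*V)
(y(136) - 4275) + k(P(2)) = (-126 - 4275) + (-10 + 6*((5/2)*2/(6 + 2))) = -4401 + (-10 + 6*((5/2)*2/8)) = -4401 + (-10 + 6*((5/2)*2*(⅛))) = -4401 + (-10 + 6*(5/8)) = -4401 + (-10 + 15/4) = -4401 - 25/4 = -17629/4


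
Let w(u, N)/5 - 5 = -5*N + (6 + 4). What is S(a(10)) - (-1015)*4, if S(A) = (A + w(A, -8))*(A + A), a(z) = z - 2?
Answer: 8588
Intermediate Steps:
a(z) = -2 + z
w(u, N) = 75 - 25*N (w(u, N) = 25 + 5*(-5*N + (6 + 4)) = 25 + 5*(-5*N + 10) = 25 + 5*(10 - 5*N) = 25 + (50 - 25*N) = 75 - 25*N)
S(A) = 2*A*(275 + A) (S(A) = (A + (75 - 25*(-8)))*(A + A) = (A + (75 + 200))*(2*A) = (A + 275)*(2*A) = (275 + A)*(2*A) = 2*A*(275 + A))
S(a(10)) - (-1015)*4 = 2*(-2 + 10)*(275 + (-2 + 10)) - (-1015)*4 = 2*8*(275 + 8) - 1*(-4060) = 2*8*283 + 4060 = 4528 + 4060 = 8588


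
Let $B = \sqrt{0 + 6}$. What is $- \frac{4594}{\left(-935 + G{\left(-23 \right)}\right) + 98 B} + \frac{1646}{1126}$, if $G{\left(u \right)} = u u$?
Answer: $\frac{40654386}{2155727} + \frac{2297 \sqrt{6}}{547} \approx 29.145$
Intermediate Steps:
$G{\left(u \right)} = u^{2}$
$B = \sqrt{6} \approx 2.4495$
$- \frac{4594}{\left(-935 + G{\left(-23 \right)}\right) + 98 B} + \frac{1646}{1126} = - \frac{4594}{\left(-935 + \left(-23\right)^{2}\right) + 98 \sqrt{6}} + \frac{1646}{1126} = - \frac{4594}{\left(-935 + 529\right) + 98 \sqrt{6}} + 1646 \cdot \frac{1}{1126} = - \frac{4594}{-406 + 98 \sqrt{6}} + \frac{823}{563} = \frac{823}{563} - \frac{4594}{-406 + 98 \sqrt{6}}$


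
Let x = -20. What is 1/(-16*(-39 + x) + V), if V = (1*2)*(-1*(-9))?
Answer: 1/962 ≈ 0.0010395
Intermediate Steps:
V = 18 (V = 2*9 = 18)
1/(-16*(-39 + x) + V) = 1/(-16*(-39 - 20) + 18) = 1/(-16*(-59) + 18) = 1/(944 + 18) = 1/962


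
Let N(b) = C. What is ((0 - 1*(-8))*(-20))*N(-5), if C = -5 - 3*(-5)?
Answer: -1600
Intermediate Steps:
C = 10 (C = -5 + 15 = 10)
N(b) = 10
((0 - 1*(-8))*(-20))*N(-5) = ((0 - 1*(-8))*(-20))*10 = ((0 + 8)*(-20))*10 = (8*(-20))*10 = -160*10 = -1600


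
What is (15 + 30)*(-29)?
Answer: -1305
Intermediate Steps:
(15 + 30)*(-29) = 45*(-29) = -1305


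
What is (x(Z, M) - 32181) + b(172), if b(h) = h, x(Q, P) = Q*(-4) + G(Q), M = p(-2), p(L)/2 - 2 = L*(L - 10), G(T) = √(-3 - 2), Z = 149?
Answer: -32605 + I*√5 ≈ -32605.0 + 2.2361*I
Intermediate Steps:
G(T) = I*√5 (G(T) = √(-5) = I*√5)
p(L) = 4 + 2*L*(-10 + L) (p(L) = 4 + 2*(L*(L - 10)) = 4 + 2*(L*(-10 + L)) = 4 + 2*L*(-10 + L))
M = 52 (M = 4 - 20*(-2) + 2*(-2)² = 4 + 40 + 2*4 = 4 + 40 + 8 = 52)
x(Q, P) = -4*Q + I*√5 (x(Q, P) = Q*(-4) + I*√5 = -4*Q + I*√5)
(x(Z, M) - 32181) + b(172) = ((-4*149 + I*√5) - 32181) + 172 = ((-596 + I*√5) - 32181) + 172 = (-32777 + I*√5) + 172 = -32605 + I*√5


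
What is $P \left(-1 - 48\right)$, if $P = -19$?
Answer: $931$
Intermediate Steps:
$P \left(-1 - 48\right) = - 19 \left(-1 - 48\right) = \left(-19\right) \left(-49\right) = 931$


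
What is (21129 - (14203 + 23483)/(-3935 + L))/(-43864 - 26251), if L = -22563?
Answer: -279956964/928953635 ≈ -0.30137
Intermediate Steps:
(21129 - (14203 + 23483)/(-3935 + L))/(-43864 - 26251) = (21129 - (14203 + 23483)/(-3935 - 22563))/(-43864 - 26251) = (21129 - 37686/(-26498))/(-70115) = (21129 - 37686*(-1)/26498)*(-1/70115) = (21129 - 1*(-18843/13249))*(-1/70115) = (21129 + 18843/13249)*(-1/70115) = (279956964/13249)*(-1/70115) = -279956964/928953635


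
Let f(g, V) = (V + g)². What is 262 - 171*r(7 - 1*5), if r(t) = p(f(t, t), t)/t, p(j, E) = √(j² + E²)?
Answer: 262 - 171*√65 ≈ -1116.6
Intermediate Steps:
p(j, E) = √(E² + j²)
r(t) = √(t² + 16*t⁴)/t (r(t) = √(t² + ((t + t)²)²)/t = √(t² + ((2*t)²)²)/t = √(t² + (4*t²)²)/t = √(t² + 16*t⁴)/t)
262 - 171*r(7 - 1*5) = 262 - 171*√((7 - 1*5)² + 16*(7 - 1*5)⁴)/(7 - 1*5) = 262 - 171*√((7 - 5)² + 16*(7 - 5)⁴)/(7 - 5) = 262 - 171*√(2² + 16*2⁴)/2 = 262 - 171*√(4 + 16*16)/2 = 262 - 171*√(4 + 256)/2 = 262 - 171*√260/2 = 262 - 171*2*√65/2 = 262 - 171*√65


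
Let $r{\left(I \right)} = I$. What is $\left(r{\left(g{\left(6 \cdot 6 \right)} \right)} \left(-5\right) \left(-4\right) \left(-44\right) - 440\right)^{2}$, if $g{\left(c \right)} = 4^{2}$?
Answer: $210830400$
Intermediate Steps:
$g{\left(c \right)} = 16$
$\left(r{\left(g{\left(6 \cdot 6 \right)} \right)} \left(-5\right) \left(-4\right) \left(-44\right) - 440\right)^{2} = \left(16 \left(-5\right) \left(-4\right) \left(-44\right) - 440\right)^{2} = \left(\left(-80\right) \left(-4\right) \left(-44\right) - 440\right)^{2} = \left(320 \left(-44\right) - 440\right)^{2} = \left(-14080 - 440\right)^{2} = \left(-14520\right)^{2} = 210830400$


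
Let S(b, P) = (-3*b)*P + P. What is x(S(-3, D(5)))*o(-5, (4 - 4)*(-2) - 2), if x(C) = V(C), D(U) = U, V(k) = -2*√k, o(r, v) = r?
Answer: 50*√2 ≈ 70.711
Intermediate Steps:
S(b, P) = P - 3*P*b (S(b, P) = -3*P*b + P = P - 3*P*b)
x(C) = -2*√C
x(S(-3, D(5)))*o(-5, (4 - 4)*(-2) - 2) = -2*√5*√(1 - 3*(-3))*(-5) = -2*√5*√(1 + 9)*(-5) = -2*5*√2*(-5) = -10*√2*(-5) = 50*√2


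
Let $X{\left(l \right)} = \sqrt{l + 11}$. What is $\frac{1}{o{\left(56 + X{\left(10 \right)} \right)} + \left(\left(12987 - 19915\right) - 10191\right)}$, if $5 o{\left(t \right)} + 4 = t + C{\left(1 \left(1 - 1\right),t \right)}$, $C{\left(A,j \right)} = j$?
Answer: $- \frac{85487}{1461605417} - \frac{2 \sqrt{21}}{1461605417} \approx -5.8495 \cdot 10^{-5}$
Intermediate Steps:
$X{\left(l \right)} = \sqrt{11 + l}$
$o{\left(t \right)} = - \frac{4}{5} + \frac{2 t}{5}$ ($o{\left(t \right)} = - \frac{4}{5} + \frac{t + t}{5} = - \frac{4}{5} + \frac{2 t}{5}$)
$\frac{1}{o{\left(56 + X{\left(10 \right)} \right)} + \left(\left(12987 - 19915\right) - 10191\right)} = \frac{1}{\left(- \frac{4}{5} + \frac{2 \left(56 + \sqrt{11 + 10}\right)}{5}\right) + \left(\left(12987 - 19915\right) - 10191\right)} = \frac{1}{\left(- \frac{4}{5} + \frac{2 \left(56 + \sqrt{21}\right)}{5}\right) + \left(\left(12987 - 19915\right) - 10191\right)} = \frac{1}{\left(- \frac{4}{5} + \left(\frac{112}{5} + \frac{2 \sqrt{21}}{5}\right)\right) - 17119} = \frac{1}{\left(\frac{108}{5} + \frac{2 \sqrt{21}}{5}\right) - 17119} = \frac{1}{- \frac{85487}{5} + \frac{2 \sqrt{21}}{5}}$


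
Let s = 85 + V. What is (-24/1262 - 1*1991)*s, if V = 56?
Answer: -177142953/631 ≈ -2.8073e+5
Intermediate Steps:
s = 141 (s = 85 + 56 = 141)
(-24/1262 - 1*1991)*s = (-24/1262 - 1*1991)*141 = (-24*1/1262 - 1991)*141 = (-12/631 - 1991)*141 = -1256333/631*141 = -177142953/631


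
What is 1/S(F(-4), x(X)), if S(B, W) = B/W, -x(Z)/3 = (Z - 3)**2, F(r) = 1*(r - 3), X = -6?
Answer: 243/7 ≈ 34.714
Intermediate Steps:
F(r) = -3 + r (F(r) = 1*(-3 + r) = -3 + r)
x(Z) = -3*(-3 + Z)**2 (x(Z) = -3*(Z - 3)**2 = -3*(-3 + Z)**2)
1/S(F(-4), x(X)) = 1/((-3 - 4)/((-3*(-3 - 6)**2))) = 1/(-7/((-3*(-9)**2))) = 1/(-7/((-3*81))) = 1/(-7/(-243)) = 1/(-7*(-1/243)) = 1/(7/243) = 243/7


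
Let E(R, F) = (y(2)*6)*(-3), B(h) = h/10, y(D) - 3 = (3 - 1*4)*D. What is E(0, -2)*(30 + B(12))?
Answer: -2808/5 ≈ -561.60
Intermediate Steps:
y(D) = 3 - D (y(D) = 3 + (3 - 1*4)*D = 3 + (3 - 4)*D = 3 - D)
B(h) = h/10 (B(h) = h*(⅒) = h/10)
E(R, F) = -18 (E(R, F) = ((3 - 1*2)*6)*(-3) = ((3 - 2)*6)*(-3) = (1*6)*(-3) = 6*(-3) = -18)
E(0, -2)*(30 + B(12)) = -18*(30 + (⅒)*12) = -18*(30 + 6/5) = -18*156/5 = -2808/5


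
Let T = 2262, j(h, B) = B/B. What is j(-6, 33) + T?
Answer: 2263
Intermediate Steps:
j(h, B) = 1
j(-6, 33) + T = 1 + 2262 = 2263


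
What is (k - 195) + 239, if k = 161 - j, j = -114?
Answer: 319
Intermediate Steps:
k = 275 (k = 161 - 1*(-114) = 161 + 114 = 275)
(k - 195) + 239 = (275 - 195) + 239 = 80 + 239 = 319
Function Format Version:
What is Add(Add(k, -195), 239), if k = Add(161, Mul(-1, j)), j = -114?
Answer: 319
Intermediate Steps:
k = 275 (k = Add(161, Mul(-1, -114)) = Add(161, 114) = 275)
Add(Add(k, -195), 239) = Add(Add(275, -195), 239) = Add(80, 239) = 319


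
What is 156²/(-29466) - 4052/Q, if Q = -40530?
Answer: -24081718/33173805 ≈ -0.72593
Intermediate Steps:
156²/(-29466) - 4052/Q = 156²/(-29466) - 4052/(-40530) = 24336*(-1/29466) - 4052*(-1/40530) = -1352/1637 + 2026/20265 = -24081718/33173805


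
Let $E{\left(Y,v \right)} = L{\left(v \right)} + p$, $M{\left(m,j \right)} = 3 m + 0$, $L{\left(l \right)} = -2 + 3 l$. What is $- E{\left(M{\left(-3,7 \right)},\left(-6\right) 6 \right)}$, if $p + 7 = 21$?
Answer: $96$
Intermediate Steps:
$p = 14$ ($p = -7 + 21 = 14$)
$M{\left(m,j \right)} = 3 m$
$E{\left(Y,v \right)} = 12 + 3 v$ ($E{\left(Y,v \right)} = \left(-2 + 3 v\right) + 14 = 12 + 3 v$)
$- E{\left(M{\left(-3,7 \right)},\left(-6\right) 6 \right)} = - (12 + 3 \left(\left(-6\right) 6\right)) = - (12 + 3 \left(-36\right)) = - (12 - 108) = \left(-1\right) \left(-96\right) = 96$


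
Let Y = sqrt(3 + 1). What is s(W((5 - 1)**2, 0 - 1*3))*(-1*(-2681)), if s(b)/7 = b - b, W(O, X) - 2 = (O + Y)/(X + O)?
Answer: 0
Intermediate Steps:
Y = 2 (Y = sqrt(4) = 2)
W(O, X) = 2 + (2 + O)/(O + X) (W(O, X) = 2 + (O + 2)/(X + O) = 2 + (2 + O)/(O + X))
s(b) = 0 (s(b) = 7*(b - b) = 7*0 = 0)
s(W((5 - 1)**2, 0 - 1*3))*(-1*(-2681)) = 0*(-1*(-2681)) = 0*2681 = 0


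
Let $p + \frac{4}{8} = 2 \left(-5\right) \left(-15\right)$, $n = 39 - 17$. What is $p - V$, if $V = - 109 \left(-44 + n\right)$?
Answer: $- \frac{4497}{2} \approx -2248.5$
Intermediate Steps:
$n = 22$ ($n = 39 - 17 = 22$)
$p = \frac{299}{2}$ ($p = - \frac{1}{2} + 2 \left(-5\right) \left(-15\right) = - \frac{1}{2} - -150 = - \frac{1}{2} + 150 = \frac{299}{2} \approx 149.5$)
$V = 2398$ ($V = - 109 \left(-44 + 22\right) = \left(-109\right) \left(-22\right) = 2398$)
$p - V = \frac{299}{2} - 2398 = - \frac{4497}{2}$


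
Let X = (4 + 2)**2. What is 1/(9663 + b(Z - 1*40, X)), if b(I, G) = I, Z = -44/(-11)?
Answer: 1/9627 ≈ 0.00010387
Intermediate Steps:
X = 36 (X = 6**2 = 36)
Z = 4 (Z = -44*(-1/11) = 4)
1/(9663 + b(Z - 1*40, X)) = 1/(9663 + (4 - 1*40)) = 1/(9663 + (4 - 40)) = 1/(9663 - 36) = 1/9627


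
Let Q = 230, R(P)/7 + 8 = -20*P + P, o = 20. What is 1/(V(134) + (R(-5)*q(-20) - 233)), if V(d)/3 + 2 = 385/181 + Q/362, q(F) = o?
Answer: 181/2162821 ≈ 8.3687e-5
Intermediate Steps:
R(P) = -56 - 133*P (R(P) = -56 + 7*(-20*P + P) = -56 + 7*(-19*P) = -56 - 133*P)
q(F) = 20
V(d) = 414/181 (V(d) = -6 + 3*(385/181 + 230/362) = -6 + 3*(385*(1/181) + 230*(1/362)) = -6 + 3*(385/181 + 115/181) = -6 + 3*(500/181) = -6 + 1500/181 = 414/181)
1/(V(134) + (R(-5)*q(-20) - 233)) = 1/(414/181 + ((-56 - 133*(-5))*20 - 233)) = 1/(414/181 + ((-56 + 665)*20 - 233)) = 1/(414/181 + (609*20 - 233)) = 1/(414/181 + (12180 - 233)) = 1/(414/181 + 11947) = 1/(2162821/181) = 181/2162821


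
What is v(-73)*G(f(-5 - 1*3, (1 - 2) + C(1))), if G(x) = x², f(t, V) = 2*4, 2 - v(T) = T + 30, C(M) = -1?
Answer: 2880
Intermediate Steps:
v(T) = -28 - T (v(T) = 2 - (T + 30) = 2 - (30 + T) = 2 + (-30 - T) = -28 - T)
f(t, V) = 8
v(-73)*G(f(-5 - 1*3, (1 - 2) + C(1))) = (-28 - 1*(-73))*8² = (-28 + 73)*64 = 45*64 = 2880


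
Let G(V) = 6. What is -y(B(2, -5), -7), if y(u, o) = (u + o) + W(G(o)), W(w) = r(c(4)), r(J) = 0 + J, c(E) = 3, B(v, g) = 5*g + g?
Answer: 34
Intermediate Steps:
B(v, g) = 6*g
r(J) = J
W(w) = 3
y(u, o) = 3 + o + u (y(u, o) = (u + o) + 3 = (o + u) + 3 = 3 + o + u)
-y(B(2, -5), -7) = -(3 - 7 + 6*(-5)) = -(3 - 7 - 30) = -1*(-34) = 34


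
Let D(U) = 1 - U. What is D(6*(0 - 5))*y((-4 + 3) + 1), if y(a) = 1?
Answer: 31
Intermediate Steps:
D(6*(0 - 5))*y((-4 + 3) + 1) = (1 - 6*(0 - 5))*1 = (1 - 6*(-5))*1 = (1 - 1*(-30))*1 = (1 + 30)*1 = 31*1 = 31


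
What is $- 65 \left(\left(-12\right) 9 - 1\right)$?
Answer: $7085$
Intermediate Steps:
$- 65 \left(\left(-12\right) 9 - 1\right) = - 65 \left(-108 - 1\right) = \left(-65\right) \left(-109\right) = 7085$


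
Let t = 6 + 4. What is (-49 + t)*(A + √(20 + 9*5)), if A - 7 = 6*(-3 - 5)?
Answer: 1599 - 39*√65 ≈ 1284.6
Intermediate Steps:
t = 10
A = -41 (A = 7 + 6*(-3 - 5) = 7 + 6*(-8) = 7 - 48 = -41)
(-49 + t)*(A + √(20 + 9*5)) = (-49 + 10)*(-41 + √(20 + 9*5)) = -39*(-41 + √(20 + 45)) = -39*(-41 + √65) = 1599 - 39*√65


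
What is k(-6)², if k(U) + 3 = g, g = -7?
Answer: 100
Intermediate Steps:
k(U) = -10 (k(U) = -3 - 7 = -10)
k(-6)² = (-10)² = 100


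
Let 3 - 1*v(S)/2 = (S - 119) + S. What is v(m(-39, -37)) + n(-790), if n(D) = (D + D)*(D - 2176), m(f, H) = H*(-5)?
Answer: 4685784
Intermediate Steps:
m(f, H) = -5*H
v(S) = 244 - 4*S (v(S) = 6 - 2*((S - 119) + S) = 6 - 2*((-119 + S) + S) = 6 - 2*(-119 + 2*S) = 6 + (238 - 4*S) = 244 - 4*S)
n(D) = 2*D*(-2176 + D) (n(D) = (2*D)*(-2176 + D) = 2*D*(-2176 + D))
v(m(-39, -37)) + n(-790) = (244 - (-20)*(-37)) + 2*(-790)*(-2176 - 790) = (244 - 4*185) + 2*(-790)*(-2966) = (244 - 740) + 4686280 = -496 + 4686280 = 4685784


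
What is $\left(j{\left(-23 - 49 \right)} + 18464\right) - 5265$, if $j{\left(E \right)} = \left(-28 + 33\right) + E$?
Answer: $13132$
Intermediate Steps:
$j{\left(E \right)} = 5 + E$
$\left(j{\left(-23 - 49 \right)} + 18464\right) - 5265 = \left(\left(5 - 72\right) + 18464\right) - 5265 = \left(-67 + 18464\right) - 5265 = 18397 - 5265 = 13132$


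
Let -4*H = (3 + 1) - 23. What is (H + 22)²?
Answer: 11449/16 ≈ 715.56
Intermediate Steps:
H = 19/4 (H = -((3 + 1) - 23)/4 = -(4 - 23)/4 = -¼*(-19) = 19/4 ≈ 4.7500)
(H + 22)² = (19/4 + 22)² = (107/4)² = 11449/16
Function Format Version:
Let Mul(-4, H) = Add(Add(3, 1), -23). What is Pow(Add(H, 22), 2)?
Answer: Rational(11449, 16) ≈ 715.56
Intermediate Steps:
H = Rational(19, 4) (H = Mul(Rational(-1, 4), Add(Add(3, 1), -23)) = Mul(Rational(-1, 4), Add(4, -23)) = Mul(Rational(-1, 4), -19) = Rational(19, 4) ≈ 4.7500)
Pow(Add(H, 22), 2) = Pow(Add(Rational(19, 4), 22), 2) = Pow(Rational(107, 4), 2) = Rational(11449, 16)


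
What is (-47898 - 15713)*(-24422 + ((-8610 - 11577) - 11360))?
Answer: 3560244059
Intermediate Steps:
(-47898 - 15713)*(-24422 + ((-8610 - 11577) - 11360)) = -63611*(-24422 + (-20187 - 11360)) = -63611*(-24422 - 31547) = -63611*(-55969) = 3560244059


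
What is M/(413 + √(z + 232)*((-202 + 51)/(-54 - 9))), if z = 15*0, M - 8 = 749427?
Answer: 1228471603695/671698529 - 14258750310*√58/671698529 ≈ 1667.2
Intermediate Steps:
M = 749435 (M = 8 + 749427 = 749435)
z = 0
M/(413 + √(z + 232)*((-202 + 51)/(-54 - 9))) = 749435/(413 + √(0 + 232)*((-202 + 51)/(-54 - 9))) = 749435/(413 + √232*(-151/(-63))) = 749435/(413 + (2*√58)*(-151*(-1/63))) = 749435/(413 + (2*√58)*(151/63)) = 749435/(413 + 302*√58/63)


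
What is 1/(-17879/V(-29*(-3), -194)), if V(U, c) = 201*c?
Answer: 38994/17879 ≈ 2.1810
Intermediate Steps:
1/(-17879/V(-29*(-3), -194)) = 1/(-17879/(201*(-194))) = 1/(-17879/(-38994)) = 1/(-17879*(-1/38994)) = 1/(17879/38994) = 38994/17879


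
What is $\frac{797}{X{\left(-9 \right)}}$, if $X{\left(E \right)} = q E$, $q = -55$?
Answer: $\frac{797}{495} \approx 1.6101$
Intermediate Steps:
$X{\left(E \right)} = - 55 E$
$\frac{797}{X{\left(-9 \right)}} = \frac{797}{\left(-55\right) \left(-9\right)} = \frac{797}{495}$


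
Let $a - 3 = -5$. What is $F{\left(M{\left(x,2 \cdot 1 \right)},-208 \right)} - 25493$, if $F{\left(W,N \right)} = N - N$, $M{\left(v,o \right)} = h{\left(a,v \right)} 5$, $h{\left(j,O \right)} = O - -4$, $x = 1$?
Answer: $-25493$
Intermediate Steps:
$a = -2$ ($a = 3 - 5 = -2$)
$h{\left(j,O \right)} = 4 + O$ ($h{\left(j,O \right)} = O + 4 = 4 + O$)
$M{\left(v,o \right)} = 20 + 5 v$ ($M{\left(v,o \right)} = \left(4 + v\right) 5 = 20 + 5 v$)
$F{\left(W,N \right)} = 0$
$F{\left(M{\left(x,2 \cdot 1 \right)},-208 \right)} - 25493 = 0 - 25493 = -25493$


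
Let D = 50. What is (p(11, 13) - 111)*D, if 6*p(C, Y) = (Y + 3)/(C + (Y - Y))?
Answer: -182750/33 ≈ -5537.9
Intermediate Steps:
p(C, Y) = (3 + Y)/(6*C) (p(C, Y) = ((Y + 3)/(C + (Y - Y)))/6 = ((3 + Y)/(C + 0))/6 = ((3 + Y)/C)/6 = (3 + Y)/(6*C))
(p(11, 13) - 111)*D = ((⅙)*(3 + 13)/11 - 111)*50 = ((⅙)*(1/11)*16 - 111)*50 = (8/33 - 111)*50 = -3655/33*50 = -182750/33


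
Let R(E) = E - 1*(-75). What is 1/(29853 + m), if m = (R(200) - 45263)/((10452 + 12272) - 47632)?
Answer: 6227/185905878 ≈ 3.3495e-5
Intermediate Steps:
R(E) = 75 + E (R(E) = E + 75 = 75 + E)
m = 11247/6227 (m = ((75 + 200) - 45263)/((10452 + 12272) - 47632) = (275 - 45263)/(22724 - 47632) = -44988/(-24908) = -44988*(-1/24908) = 11247/6227 ≈ 1.8062)
1/(29853 + m) = 1/(29853 + 11247/6227) = 1/(185905878/6227) = 6227/185905878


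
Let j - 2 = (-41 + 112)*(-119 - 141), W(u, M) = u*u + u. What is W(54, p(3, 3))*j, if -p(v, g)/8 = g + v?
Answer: -54820260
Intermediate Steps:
p(v, g) = -8*g - 8*v (p(v, g) = -8*(g + v) = -8*g - 8*v)
W(u, M) = u + u**2 (W(u, M) = u**2 + u = u + u**2)
j = -18458 (j = 2 + (-41 + 112)*(-119 - 141) = 2 + 71*(-260) = 2 - 18460 = -18458)
W(54, p(3, 3))*j = (54*(1 + 54))*(-18458) = (54*55)*(-18458) = 2970*(-18458) = -54820260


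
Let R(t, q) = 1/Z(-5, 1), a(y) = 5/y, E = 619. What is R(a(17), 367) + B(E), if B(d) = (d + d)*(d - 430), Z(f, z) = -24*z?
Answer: 5615567/24 ≈ 2.3398e+5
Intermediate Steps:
R(t, q) = -1/24 (R(t, q) = 1/(-24*1) = 1/(-24) = -1/24)
B(d) = 2*d*(-430 + d) (B(d) = (2*d)*(-430 + d) = 2*d*(-430 + d))
R(a(17), 367) + B(E) = -1/24 + 2*619*(-430 + 619) = -1/24 + 2*619*189 = -1/24 + 233982 = 5615567/24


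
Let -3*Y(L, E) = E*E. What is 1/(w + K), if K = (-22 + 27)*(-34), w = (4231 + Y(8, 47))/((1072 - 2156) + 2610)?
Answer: -2289/383888 ≈ -0.0059627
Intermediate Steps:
Y(L, E) = -E²/3 (Y(L, E) = -E*E/3 = -E²/3)
w = 5242/2289 (w = (4231 - ⅓*47²)/((1072 - 2156) + 2610) = (4231 - ⅓*2209)/(-1084 + 2610) = (4231 - 2209/3)/1526 = (10484/3)*(1/1526) = 5242/2289 ≈ 2.2901)
K = -170 (K = 5*(-34) = -170)
1/(w + K) = 1/(5242/2289 - 170) = 1/(-383888/2289) = -2289/383888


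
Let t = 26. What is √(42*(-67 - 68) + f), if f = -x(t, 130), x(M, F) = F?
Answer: 10*I*√58 ≈ 76.158*I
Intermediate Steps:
f = -130 (f = -1*130 = -130)
√(42*(-67 - 68) + f) = √(42*(-67 - 68) - 130) = √(42*(-135) - 130) = √(-5670 - 130) = √(-5800) = 10*I*√58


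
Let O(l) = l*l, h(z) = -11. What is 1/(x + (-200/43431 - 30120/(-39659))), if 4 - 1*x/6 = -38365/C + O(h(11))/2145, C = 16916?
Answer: 946940357043330/36006682558886191 ≈ 0.026299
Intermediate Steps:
O(l) = l²
x = 20489579/549770 (x = 24 - 6*(-38365/16916 + (-11)²/2145) = 24 - 6*(-38365*1/16916 + 121*(1/2145)) = 24 - 6*(-38365/16916 + 11/195) = 24 - 6*(-7295099/3298620) = 24 + 7295099/549770 = 20489579/549770 ≈ 37.269)
1/(x + (-200/43431 - 30120/(-39659))) = 1/(20489579/549770 + (-200/43431 - 30120/(-39659))) = 1/(20489579/549770 + (-200*1/43431 - 30120*(-1/39659))) = 1/(20489579/549770 + (-200/43431 + 30120/39659)) = 1/(20489579/549770 + 1300209920/1722430029) = 1/(36006682558886191/946940357043330) = 946940357043330/36006682558886191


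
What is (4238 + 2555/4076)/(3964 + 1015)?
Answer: 17276643/20294404 ≈ 0.85130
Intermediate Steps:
(4238 + 2555/4076)/(3964 + 1015) = (4238 + 2555*(1/4076))/4979 = (4238 + 2555/4076)*(1/4979) = (17276643/4076)*(1/4979) = 17276643/20294404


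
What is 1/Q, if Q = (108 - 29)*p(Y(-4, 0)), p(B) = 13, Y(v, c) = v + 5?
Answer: 1/1027 ≈ 0.00097371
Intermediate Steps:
Y(v, c) = 5 + v
Q = 1027 (Q = (108 - 29)*13 = 79*13 = 1027)
1/Q = 1/1027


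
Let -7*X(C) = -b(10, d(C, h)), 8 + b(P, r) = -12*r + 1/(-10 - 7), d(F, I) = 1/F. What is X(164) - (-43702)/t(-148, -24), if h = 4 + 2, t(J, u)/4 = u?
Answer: -106883093/234192 ≈ -456.39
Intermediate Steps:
t(J, u) = 4*u
h = 6
b(P, r) = -137/17 - 12*r (b(P, r) = -8 + (-12*r + 1/(-10 - 7)) = -8 + (-12*r + 1/(-17)) = -8 + (-12*r - 1/17) = -8 + (-1/17 - 12*r) = -137/17 - 12*r)
X(C) = -137/119 - 12/(7*C) (X(C) = -(-1)*(-137/17 - 12/C)/7 = -(137/17 + 12/C)/7 = -137/119 - 12/(7*C))
X(164) - (-43702)/t(-148, -24) = (1/119)*(-204 - 137*164)/164 - (-43702)/(4*(-24)) = (1/119)*(1/164)*(-204 - 22468) - (-43702)/(-96) = (1/119)*(1/164)*(-22672) - (-43702)*(-1)/96 = -5668/4879 - 1*21851/48 = -5668/4879 - 21851/48 = -106883093/234192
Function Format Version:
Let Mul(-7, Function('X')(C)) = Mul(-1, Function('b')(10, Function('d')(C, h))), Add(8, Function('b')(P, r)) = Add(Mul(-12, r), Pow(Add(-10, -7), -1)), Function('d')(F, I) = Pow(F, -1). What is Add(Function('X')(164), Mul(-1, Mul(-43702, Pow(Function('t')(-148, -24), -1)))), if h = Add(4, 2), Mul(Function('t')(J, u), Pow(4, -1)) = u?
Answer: Rational(-106883093, 234192) ≈ -456.39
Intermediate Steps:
Function('t')(J, u) = Mul(4, u)
h = 6
Function('b')(P, r) = Add(Rational(-137, 17), Mul(-12, r)) (Function('b')(P, r) = Add(-8, Add(Mul(-12, r), Pow(Add(-10, -7), -1))) = Add(-8, Add(Mul(-12, r), Pow(-17, -1))) = Add(-8, Add(Mul(-12, r), Rational(-1, 17))) = Add(-8, Add(Rational(-1, 17), Mul(-12, r))) = Add(Rational(-137, 17), Mul(-12, r)))
Function('X')(C) = Add(Rational(-137, 119), Mul(Rational(-12, 7), Pow(C, -1))) (Function('X')(C) = Mul(Rational(-1, 7), Mul(-1, Add(Rational(-137, 17), Mul(-12, Pow(C, -1))))) = Mul(Rational(-1, 7), Add(Rational(137, 17), Mul(12, Pow(C, -1)))) = Add(Rational(-137, 119), Mul(Rational(-12, 7), Pow(C, -1))))
Add(Function('X')(164), Mul(-1, Mul(-43702, Pow(Function('t')(-148, -24), -1)))) = Add(Mul(Rational(1, 119), Pow(164, -1), Add(-204, Mul(-137, 164))), Mul(-1, Mul(-43702, Pow(Mul(4, -24), -1)))) = Add(Mul(Rational(1, 119), Rational(1, 164), Add(-204, -22468)), Mul(-1, Mul(-43702, Pow(-96, -1)))) = Add(Mul(Rational(1, 119), Rational(1, 164), -22672), Mul(-1, Mul(-43702, Rational(-1, 96)))) = Add(Rational(-5668, 4879), Mul(-1, Rational(21851, 48))) = Add(Rational(-5668, 4879), Rational(-21851, 48)) = Rational(-106883093, 234192)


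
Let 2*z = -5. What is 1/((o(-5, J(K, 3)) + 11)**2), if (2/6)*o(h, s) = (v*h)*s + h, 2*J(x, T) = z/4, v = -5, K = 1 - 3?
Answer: 256/192721 ≈ 0.0013283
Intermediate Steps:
K = -2
z = -5/2 (z = (1/2)*(-5) = -5/2 ≈ -2.5000)
J(x, T) = -5/16 (J(x, T) = (-5/2/4)/2 = (-5/2*1/4)/2 = (1/2)*(-5/8) = -5/16)
o(h, s) = 3*h - 15*h*s (o(h, s) = 3*((-5*h)*s + h) = 3*(-5*h*s + h) = 3*(h - 5*h*s) = 3*h - 15*h*s)
1/((o(-5, J(K, 3)) + 11)**2) = 1/((3*(-5)*(1 - 5*(-5/16)) + 11)**2) = 1/((3*(-5)*(1 + 25/16) + 11)**2) = 1/((3*(-5)*(41/16) + 11)**2) = 1/((-615/16 + 11)**2) = 1/((-439/16)**2) = 1/(192721/256) = 256/192721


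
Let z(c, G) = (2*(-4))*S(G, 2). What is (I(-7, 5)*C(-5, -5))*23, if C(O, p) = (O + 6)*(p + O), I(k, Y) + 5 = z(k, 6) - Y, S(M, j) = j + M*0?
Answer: 5980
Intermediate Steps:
S(M, j) = j (S(M, j) = j + 0 = j)
z(c, G) = -16 (z(c, G) = (2*(-4))*2 = -8*2 = -16)
I(k, Y) = -21 - Y (I(k, Y) = -5 + (-16 - Y) = -21 - Y)
C(O, p) = (6 + O)*(O + p)
(I(-7, 5)*C(-5, -5))*23 = ((-21 - 1*5)*((-5)² + 6*(-5) + 6*(-5) - 5*(-5)))*23 = ((-21 - 5)*(25 - 30 - 30 + 25))*23 = -26*(-10)*23 = 260*23 = 5980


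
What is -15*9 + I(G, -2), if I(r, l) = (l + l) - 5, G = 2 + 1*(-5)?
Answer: -144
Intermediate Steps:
G = -3 (G = 2 - 5 = -3)
I(r, l) = -5 + 2*l (I(r, l) = 2*l - 5 = -5 + 2*l)
-15*9 + I(G, -2) = -15*9 + (-5 + 2*(-2)) = -135 + (-5 - 4) = -135 - 9 = -144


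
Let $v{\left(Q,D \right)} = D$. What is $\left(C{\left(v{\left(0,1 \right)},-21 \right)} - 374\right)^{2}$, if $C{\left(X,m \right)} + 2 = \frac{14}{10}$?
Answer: $\frac{3508129}{25} \approx 1.4033 \cdot 10^{5}$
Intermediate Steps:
$C{\left(X,m \right)} = - \frac{3}{5}$ ($C{\left(X,m \right)} = -2 + \frac{14}{10} = -2 + 14 \cdot \frac{1}{10} = -2 + \frac{7}{5} = - \frac{3}{5}$)
$\left(C{\left(v{\left(0,1 \right)},-21 \right)} - 374\right)^{2} = \left(- \frac{3}{5} - 374\right)^{2} = \left(- \frac{1873}{5}\right)^{2} = \frac{3508129}{25}$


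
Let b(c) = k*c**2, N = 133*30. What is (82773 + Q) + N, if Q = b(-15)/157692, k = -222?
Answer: 2280296841/26282 ≈ 86763.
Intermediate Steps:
N = 3990
b(c) = -222*c**2
Q = -8325/26282 (Q = -222*(-15)**2/157692 = -222*225*(1/157692) = -49950*1/157692 = -8325/26282 ≈ -0.31676)
(82773 + Q) + N = (82773 - 8325/26282) + 3990 = 2175431661/26282 + 3990 = 2280296841/26282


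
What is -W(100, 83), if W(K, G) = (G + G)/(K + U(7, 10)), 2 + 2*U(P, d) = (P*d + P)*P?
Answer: -332/737 ≈ -0.45047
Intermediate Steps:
U(P, d) = -1 + P*(P + P*d)/2 (U(P, d) = -1 + ((P*d + P)*P)/2 = -1 + ((P + P*d)*P)/2 = -1 + (P*(P + P*d))/2 = -1 + P*(P + P*d)/2)
W(K, G) = 2*G/(537/2 + K) (W(K, G) = (G + G)/(K + (-1 + (1/2)*7**2 + (1/2)*10*7**2)) = (2*G)/(K + (-1 + (1/2)*49 + (1/2)*10*49)) = (2*G)/(K + (-1 + 49/2 + 245)) = (2*G)/(K + 537/2) = (2*G)/(537/2 + K) = 2*G/(537/2 + K))
-W(100, 83) = -4*83/(537 + 2*100) = -4*83/(537 + 200) = -4*83/737 = -1*332/737 = -332/737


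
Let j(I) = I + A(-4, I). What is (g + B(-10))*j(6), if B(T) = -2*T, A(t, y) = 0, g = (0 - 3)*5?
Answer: 30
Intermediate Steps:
g = -15 (g = -3*5 = -15)
j(I) = I (j(I) = I + 0 = I)
(g + B(-10))*j(6) = (-15 - 2*(-10))*6 = (-15 + 20)*6 = 5*6 = 30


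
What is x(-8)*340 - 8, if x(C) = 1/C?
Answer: -101/2 ≈ -50.500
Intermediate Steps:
x(-8)*340 - 8 = 340/(-8) - 8 = -1/8*340 - 8 = -85/2 - 8 = -101/2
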